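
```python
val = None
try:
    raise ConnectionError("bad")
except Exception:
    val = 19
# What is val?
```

Step-by-step execution trace:
1. `raise ConnectionError(...)` raises ConnectionError.
2. `except Exception` matches (ConnectionError is a subclass of Exception) → val = 19.
Result: 19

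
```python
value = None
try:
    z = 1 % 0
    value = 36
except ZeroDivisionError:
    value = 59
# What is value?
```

Step-by-step execution trace:
1. `z = 1 % 0` raises ZeroDivisionError.
2. `value = 36` is not reached.
3. `except ZeroDivisionError` matches → value = 59.
Result: 59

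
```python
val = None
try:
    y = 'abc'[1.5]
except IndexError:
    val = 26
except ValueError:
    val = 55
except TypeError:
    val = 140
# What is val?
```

Step-by-step execution trace:
1. `y = 'abc'[1.5]` raises TypeError.
2. `except IndexError` does not match TypeError; skipped.
3. `except ValueError` does not match TypeError; skipped.
4. `except TypeError` matches → val = 140.
Result: 140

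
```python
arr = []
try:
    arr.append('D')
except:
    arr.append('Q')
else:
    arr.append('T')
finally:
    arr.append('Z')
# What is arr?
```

Step-by-step execution trace:
1. try: `arr.append('D')` → arr = ['D']. No exception raised.
2. `except` is skipped.
3. `else` runs: `arr.append('T')` → arr = ['D', 'T'].
4. `finally` always runs: `arr.append('Z')` → arr = ['D', 'T', 'Z'].
Result: ['D', 'T', 'Z']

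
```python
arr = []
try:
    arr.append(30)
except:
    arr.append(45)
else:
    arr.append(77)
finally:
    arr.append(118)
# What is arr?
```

Step-by-step execution trace:
1. try: `arr.append(30)` → arr = [30]. No exception raised.
2. `except` is skipped.
3. `else` runs: `arr.append(77)` → arr = [30, 77].
4. `finally` always runs: `arr.append(118)` → arr = [30, 77, 118].
Result: [30, 77, 118]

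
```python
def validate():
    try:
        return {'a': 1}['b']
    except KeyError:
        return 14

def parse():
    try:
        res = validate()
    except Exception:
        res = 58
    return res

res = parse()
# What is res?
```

Step-by-step execution trace:
1. `parse()` calls `validate()`.
2. In validate: `{'a': 1}['b']` raises KeyError; `except KeyError` catches it → returns 14.
3. In parse: `res = validate()` → res = 14. No exception reaches parse.
4. `except Exception` is skipped; parse returns 14.
5. res = 14.
Result: 14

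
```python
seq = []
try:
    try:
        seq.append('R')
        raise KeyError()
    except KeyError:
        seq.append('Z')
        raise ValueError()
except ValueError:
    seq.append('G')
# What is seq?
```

Step-by-step execution trace:
1. Inner try: `seq.append('R')` → seq = ['R'].
2. `raise KeyError()` raises KeyError.
3. Inner `except KeyError` matches → `seq.append('Z')` → seq = ['R', 'Z'].
4. `raise ValueError()` raises ValueError; propagates to outer try.
5. Outer `except ValueError` matches → `seq.append('G')` → seq = ['R', 'Z', 'G'].
Result: ['R', 'Z', 'G']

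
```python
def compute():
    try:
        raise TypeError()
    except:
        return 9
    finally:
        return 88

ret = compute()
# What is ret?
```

Step-by-step execution trace:
1. `compute()` enters try: `raise TypeError()` raises TypeError.
2. bare `except` matches → `return 9` sets pending return value 9.
3. Before returning, `finally: return 88` runs and overrides the pending return.
4. compute() returns 88 → ret = 88.
Result: 88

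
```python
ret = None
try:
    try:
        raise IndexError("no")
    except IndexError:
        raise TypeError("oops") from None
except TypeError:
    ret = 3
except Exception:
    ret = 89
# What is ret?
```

Step-by-step execution trace:
1. Inner try raises IndexError; inner `except IndexError` catches it.
2. `raise TypeError(...) from None` raises TypeError (from None suppresses __context__, but the active exception is still TypeError).
3. Outer `except TypeError` matches → ret = 3.
4. `except Exception` is not reached.
Result: 3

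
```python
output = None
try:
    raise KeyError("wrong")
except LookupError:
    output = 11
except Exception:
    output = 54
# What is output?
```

Step-by-step execution trace:
1. `raise KeyError(...)` raises KeyError.
2. `except LookupError` matches (KeyError is a subclass of LookupError) → output = 11.
3. `except Exception` is not reached.
Result: 11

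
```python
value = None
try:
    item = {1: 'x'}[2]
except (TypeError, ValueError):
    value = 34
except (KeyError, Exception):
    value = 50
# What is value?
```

Step-by-step execution trace:
1. `item = {1: 'x'}[2]` raises KeyError.
2. `except (TypeError, ValueError)` does not match KeyError; skipped.
3. `except (KeyError, Exception)` matches (KeyError is in the tuple) → value = 50.
Result: 50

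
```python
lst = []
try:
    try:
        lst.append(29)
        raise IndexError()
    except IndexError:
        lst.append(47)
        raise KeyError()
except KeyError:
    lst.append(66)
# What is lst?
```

Step-by-step execution trace:
1. Inner try: `lst.append(29)` → lst = [29].
2. `raise IndexError()` raises IndexError.
3. Inner `except IndexError` matches → `lst.append(47)` → lst = [29, 47].
4. `raise KeyError()` raises KeyError; propagates to outer try.
5. Outer `except KeyError` matches → `lst.append(66)` → lst = [29, 47, 66].
Result: [29, 47, 66]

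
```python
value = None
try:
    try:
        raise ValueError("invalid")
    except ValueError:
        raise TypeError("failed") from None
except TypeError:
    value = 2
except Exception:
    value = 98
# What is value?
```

Step-by-step execution trace:
1. Inner try raises ValueError; inner `except ValueError` catches it.
2. `raise TypeError(...) from None` raises TypeError (from None suppresses __context__, but the active exception is still TypeError).
3. Outer `except TypeError` matches → value = 2.
4. `except Exception` is not reached.
Result: 2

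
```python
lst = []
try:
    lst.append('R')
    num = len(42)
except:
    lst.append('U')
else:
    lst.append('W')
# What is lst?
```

Step-by-step execution trace:
1. try: `lst.append('R')` → lst = ['R'].
2. `num = len(42)` raises TypeError.
3. bare `except` matches → `lst.append('U')` → lst = ['R', 'U'].
4. `else` is skipped (an exception was raised).
Result: ['R', 'U']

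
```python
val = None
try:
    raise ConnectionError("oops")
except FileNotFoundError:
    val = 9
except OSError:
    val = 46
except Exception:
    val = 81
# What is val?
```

Step-by-step execution trace:
1. `raise ConnectionError(...)` raises ConnectionError.
2. `except FileNotFoundError` does not match (ConnectionError is not a subclass of FileNotFoundError); skipped.
3. `except OSError` matches (ConnectionError is a subclass of OSError) → val = 46.
4. `except Exception` is not reached.
Result: 46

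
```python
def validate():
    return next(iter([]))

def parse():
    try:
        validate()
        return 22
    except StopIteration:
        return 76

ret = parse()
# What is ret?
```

Step-by-step execution trace:
1. `parse()` calls `validate()`.
2. `validate()` evaluates `next(iter([]))`, which raises StopIteration; it propagates to the caller.
3. `return 22` is not reached.
4. `except StopIteration` in parse matches → returns 76.
5. ret = 76.
Result: 76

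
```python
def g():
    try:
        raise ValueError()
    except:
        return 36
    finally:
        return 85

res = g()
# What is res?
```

Step-by-step execution trace:
1. `g()` enters try: `raise ValueError()` raises ValueError.
2. bare `except` matches → `return 36` sets pending return value 36.
3. Before returning, `finally: return 85` runs and overrides the pending return.
4. g() returns 85 → res = 85.
Result: 85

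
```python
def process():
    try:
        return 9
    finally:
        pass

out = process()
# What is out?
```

Step-by-step execution trace:
1. `process()` enters try: `return 9` sets pending return value 9.
2. Before returning, `finally: pass` runs (no effect).
3. process() returns 9 → out = 9.
Result: 9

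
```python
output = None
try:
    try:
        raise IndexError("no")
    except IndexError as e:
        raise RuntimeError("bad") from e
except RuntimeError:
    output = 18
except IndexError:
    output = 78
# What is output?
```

Step-by-step execution trace:
1. Inner try raises IndexError; inner `except IndexError as e` catches it.
2. `raise RuntimeError(...) from e` raises RuntimeError (IndexError is attached as __cause__, but only RuntimeError is active).
3. Outer `except RuntimeError` matches → output = 18.
4. `except IndexError` is not reached.
Result: 18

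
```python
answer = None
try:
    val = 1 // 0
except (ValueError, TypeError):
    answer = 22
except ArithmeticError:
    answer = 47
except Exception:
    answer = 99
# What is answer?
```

Step-by-step execution trace:
1. `val = 1 // 0` raises ZeroDivisionError.
2. `except (ValueError, TypeError)` does not match ZeroDivisionError; skipped.
3. `except ArithmeticError` matches (ZeroDivisionError is a subclass of ArithmeticError) → answer = 47.
4. `except Exception` is not reached.
Result: 47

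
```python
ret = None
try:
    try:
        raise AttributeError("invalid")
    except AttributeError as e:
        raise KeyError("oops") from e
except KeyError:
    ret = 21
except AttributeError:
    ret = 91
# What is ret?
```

Step-by-step execution trace:
1. Inner try raises AttributeError; inner `except AttributeError as e` catches it.
2. `raise KeyError(...) from e` raises KeyError (AttributeError is attached as __cause__, but only KeyError is active).
3. Outer `except KeyError` matches → ret = 21.
4. `except AttributeError` is not reached.
Result: 21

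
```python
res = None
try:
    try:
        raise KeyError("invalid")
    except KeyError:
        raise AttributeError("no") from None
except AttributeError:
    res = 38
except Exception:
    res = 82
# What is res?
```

Step-by-step execution trace:
1. Inner try raises KeyError; inner `except KeyError` catches it.
2. `raise AttributeError(...) from None` raises AttributeError (from None suppresses __context__, but the active exception is still AttributeError).
3. Outer `except AttributeError` matches → res = 38.
4. `except Exception` is not reached.
Result: 38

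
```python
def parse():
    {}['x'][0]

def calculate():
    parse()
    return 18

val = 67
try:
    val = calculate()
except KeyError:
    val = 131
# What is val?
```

Step-by-step execution trace:
1. val starts at 67.
2. try: `calculate()` calls `parse()`.
3. `parse()` evaluates `{}['x'][0]`, which raises KeyError; it propagates through calculate (uncaught).
4. `return 18` in calculate is not reached; the assignment to val does not complete.
5. `except KeyError` matches → val = 131.
Result: 131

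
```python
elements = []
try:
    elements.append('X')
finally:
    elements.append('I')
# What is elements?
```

Step-by-step execution trace:
1. try: `elements.append('X')` → elements = ['X'].
2. The try body completes without raising.
3. finally always runs: `elements.append('I')` → elements = ['X', 'I'].
Result: ['X', 'I']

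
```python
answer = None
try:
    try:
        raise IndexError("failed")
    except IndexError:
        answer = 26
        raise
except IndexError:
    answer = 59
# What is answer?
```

Step-by-step execution trace:
1. Inner try: `raise IndexError("failed")` raises IndexError.
2. Inner `except IndexError` matches → answer = 26.
3. bare `raise` re-raises the same IndexError.
4. Outer `except IndexError` matches → answer = 59.
Result: 59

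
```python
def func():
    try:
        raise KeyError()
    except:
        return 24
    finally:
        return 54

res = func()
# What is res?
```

Step-by-step execution trace:
1. `func()` enters try: `raise KeyError()` raises KeyError.
2. bare `except` matches → `return 24` sets pending return value 24.
3. Before returning, `finally: return 54` runs and overrides the pending return.
4. func() returns 54 → res = 54.
Result: 54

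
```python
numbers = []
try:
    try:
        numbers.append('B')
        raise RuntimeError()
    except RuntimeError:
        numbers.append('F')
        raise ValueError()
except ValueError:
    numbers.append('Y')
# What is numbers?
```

Step-by-step execution trace:
1. Inner try: `numbers.append('B')` → numbers = ['B'].
2. `raise RuntimeError()` raises RuntimeError.
3. Inner `except RuntimeError` matches → `numbers.append('F')` → numbers = ['B', 'F'].
4. `raise ValueError()` raises ValueError; propagates to outer try.
5. Outer `except ValueError` matches → `numbers.append('Y')` → numbers = ['B', 'F', 'Y'].
Result: ['B', 'F', 'Y']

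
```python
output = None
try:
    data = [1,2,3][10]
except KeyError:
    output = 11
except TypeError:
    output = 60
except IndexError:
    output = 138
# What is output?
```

Step-by-step execution trace:
1. `data = [1,2,3][10]` raises IndexError.
2. `except KeyError` does not match IndexError; skipped.
3. `except TypeError` does not match IndexError; skipped.
4. `except IndexError` matches → output = 138.
Result: 138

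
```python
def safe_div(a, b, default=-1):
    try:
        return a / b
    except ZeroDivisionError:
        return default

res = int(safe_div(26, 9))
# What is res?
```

Step-by-step execution trace:
1. `safe_div(26, 9)` enters try: `return 26 / 9` → returns 2.888888888888889. No exception raised.
2. `except ZeroDivisionError` is skipped.
3. `int(2.888888888888889)` → 2 → res = 2.
Result: 2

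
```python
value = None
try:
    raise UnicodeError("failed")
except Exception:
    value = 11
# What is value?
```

Step-by-step execution trace:
1. `raise UnicodeError(...)` raises UnicodeError.
2. `except Exception` matches (UnicodeError is a subclass of Exception) → value = 11.
Result: 11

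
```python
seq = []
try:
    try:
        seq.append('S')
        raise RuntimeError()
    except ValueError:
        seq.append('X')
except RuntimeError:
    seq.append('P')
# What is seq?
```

Step-by-step execution trace:
1. Inner try: `seq.append('S')` → seq = ['S'].
2. `raise RuntimeError()` raises RuntimeError.
3. Inner `except ValueError` does not match RuntimeError; exception propagates to outer try.
4. Outer `except RuntimeError` matches → `seq.append('P')` → seq = ['S', 'P'].
Result: ['S', 'P']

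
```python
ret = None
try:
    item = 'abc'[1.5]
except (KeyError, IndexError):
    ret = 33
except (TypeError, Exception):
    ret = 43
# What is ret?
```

Step-by-step execution trace:
1. `item = 'abc'[1.5]` raises TypeError.
2. `except (KeyError, IndexError)` does not match TypeError; skipped.
3. `except (TypeError, Exception)` matches (TypeError is in the tuple) → ret = 43.
Result: 43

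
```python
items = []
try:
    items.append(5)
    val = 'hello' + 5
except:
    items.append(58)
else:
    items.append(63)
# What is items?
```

Step-by-step execution trace:
1. try: `items.append(5)` → items = [5].
2. `val = 'hello' + 5` raises TypeError.
3. bare `except` matches → `items.append(58)` → items = [5, 58].
4. `else` is skipped (an exception was raised).
Result: [5, 58]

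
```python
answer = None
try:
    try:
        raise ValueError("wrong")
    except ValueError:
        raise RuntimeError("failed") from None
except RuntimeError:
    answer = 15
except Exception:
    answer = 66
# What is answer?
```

Step-by-step execution trace:
1. Inner try raises ValueError; inner `except ValueError` catches it.
2. `raise RuntimeError(...) from None` raises RuntimeError (from None suppresses __context__, but the active exception is still RuntimeError).
3. Outer `except RuntimeError` matches → answer = 15.
4. `except Exception` is not reached.
Result: 15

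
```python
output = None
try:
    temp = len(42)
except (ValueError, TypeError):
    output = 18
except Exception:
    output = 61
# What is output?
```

Step-by-step execution trace:
1. `temp = len(42)` raises TypeError.
2. `except (ValueError, TypeError)` matches (TypeError is in the tuple) → output = 18.
3. `except Exception` is not reached.
Result: 18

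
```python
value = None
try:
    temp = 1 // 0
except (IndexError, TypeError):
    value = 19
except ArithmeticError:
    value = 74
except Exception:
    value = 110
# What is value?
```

Step-by-step execution trace:
1. `temp = 1 // 0` raises ZeroDivisionError.
2. `except (IndexError, TypeError)` does not match ZeroDivisionError; skipped.
3. `except ArithmeticError` matches (ZeroDivisionError is a subclass of ArithmeticError) → value = 74.
4. `except Exception` is not reached.
Result: 74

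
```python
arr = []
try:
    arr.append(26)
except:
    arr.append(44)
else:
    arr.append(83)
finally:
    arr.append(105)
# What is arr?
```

Step-by-step execution trace:
1. try: `arr.append(26)` → arr = [26]. No exception raised.
2. `except` is skipped.
3. `else` runs: `arr.append(83)` → arr = [26, 83].
4. `finally` always runs: `arr.append(105)` → arr = [26, 83, 105].
Result: [26, 83, 105]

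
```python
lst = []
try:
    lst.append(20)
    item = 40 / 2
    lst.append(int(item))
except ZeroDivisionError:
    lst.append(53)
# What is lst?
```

Step-by-step execution trace:
1. try: `lst.append(20)` → lst = [20].
2. `item = 40 / 2` → item = 20.0. No exception raised.
3. `lst.append(int(item))` → lst = [20, 20].
4. `except ZeroDivisionError` is skipped (no exception was raised).
Result: [20, 20]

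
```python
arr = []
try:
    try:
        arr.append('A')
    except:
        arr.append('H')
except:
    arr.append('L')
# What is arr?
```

Step-by-step execution trace:
1. Inner try: `arr.append('A')` → arr = ['A']. No exception raised.
2. Inner `except` is skipped.
3. Inner try completes normally; outer `except` is skipped.
Result: ['A']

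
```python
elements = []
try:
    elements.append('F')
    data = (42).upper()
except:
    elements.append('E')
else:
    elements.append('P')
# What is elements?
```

Step-by-step execution trace:
1. try: `elements.append('F')` → elements = ['F'].
2. `data = (42).upper()` raises AttributeError.
3. bare `except` matches → `elements.append('E')` → elements = ['F', 'E'].
4. `else` is skipped (an exception was raised).
Result: ['F', 'E']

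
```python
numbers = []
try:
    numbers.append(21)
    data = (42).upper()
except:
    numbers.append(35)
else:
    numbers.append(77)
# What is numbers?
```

Step-by-step execution trace:
1. try: `numbers.append(21)` → numbers = [21].
2. `data = (42).upper()` raises AttributeError.
3. bare `except` matches → `numbers.append(35)` → numbers = [21, 35].
4. `else` is skipped (an exception was raised).
Result: [21, 35]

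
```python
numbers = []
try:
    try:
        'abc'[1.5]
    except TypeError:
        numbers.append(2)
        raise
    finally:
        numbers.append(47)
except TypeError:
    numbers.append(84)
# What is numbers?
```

Step-by-step execution trace:
1. Inner try: `'abc'[1.5]` raises TypeError.
2. Inner `except TypeError` matches → `numbers.append(2)` → numbers = [2].
3. bare `raise` re-raises TypeError.
4. Inner `finally` runs during unwinding: `numbers.append(47)` → numbers = [2, 47].
5. Outer `except TypeError` matches → `numbers.append(84)` → numbers = [2, 47, 84].
Result: [2, 47, 84]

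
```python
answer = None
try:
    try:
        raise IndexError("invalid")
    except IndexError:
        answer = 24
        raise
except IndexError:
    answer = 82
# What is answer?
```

Step-by-step execution trace:
1. Inner try: `raise IndexError("invalid")` raises IndexError.
2. Inner `except IndexError` matches → answer = 24.
3. bare `raise` re-raises the same IndexError.
4. Outer `except IndexError` matches → answer = 82.
Result: 82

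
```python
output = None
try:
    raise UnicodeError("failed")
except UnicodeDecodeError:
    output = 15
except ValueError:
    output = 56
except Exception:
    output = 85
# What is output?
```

Step-by-step execution trace:
1. `raise UnicodeError(...)` raises UnicodeError.
2. `except UnicodeDecodeError` does not match (UnicodeError is not a subclass of UnicodeDecodeError); skipped.
3. `except ValueError` matches (UnicodeError is a subclass of ValueError) → output = 56.
4. `except Exception` is not reached.
Result: 56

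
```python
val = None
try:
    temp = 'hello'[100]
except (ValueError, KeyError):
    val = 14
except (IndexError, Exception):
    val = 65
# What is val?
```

Step-by-step execution trace:
1. `temp = 'hello'[100]` raises IndexError.
2. `except (ValueError, KeyError)` does not match IndexError; skipped.
3. `except (IndexError, Exception)` matches (IndexError is in the tuple) → val = 65.
Result: 65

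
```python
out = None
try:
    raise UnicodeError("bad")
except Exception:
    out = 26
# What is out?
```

Step-by-step execution trace:
1. `raise UnicodeError(...)` raises UnicodeError.
2. `except Exception` matches (UnicodeError is a subclass of Exception) → out = 26.
Result: 26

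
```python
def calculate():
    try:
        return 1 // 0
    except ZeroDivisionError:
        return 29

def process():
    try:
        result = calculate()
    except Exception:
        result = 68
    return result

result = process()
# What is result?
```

Step-by-step execution trace:
1. `process()` calls `calculate()`.
2. In calculate: `1 // 0` raises ZeroDivisionError; `except ZeroDivisionError` catches it → returns 29.
3. In process: `result = calculate()` → result = 29. No exception reaches process.
4. `except Exception` is skipped; process returns 29.
5. result = 29.
Result: 29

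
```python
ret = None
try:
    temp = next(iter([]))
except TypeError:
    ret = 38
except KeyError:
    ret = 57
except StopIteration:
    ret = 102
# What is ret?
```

Step-by-step execution trace:
1. `temp = next(iter([]))` raises StopIteration.
2. `except TypeError` does not match StopIteration; skipped.
3. `except KeyError` does not match StopIteration; skipped.
4. `except StopIteration` matches → ret = 102.
Result: 102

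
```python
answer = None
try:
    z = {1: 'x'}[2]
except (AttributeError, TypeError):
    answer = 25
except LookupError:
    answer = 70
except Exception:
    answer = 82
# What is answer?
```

Step-by-step execution trace:
1. `z = {1: 'x'}[2]` raises KeyError.
2. `except (AttributeError, TypeError)` does not match KeyError; skipped.
3. `except LookupError` matches (KeyError is a subclass of LookupError) → answer = 70.
4. `except Exception` is not reached.
Result: 70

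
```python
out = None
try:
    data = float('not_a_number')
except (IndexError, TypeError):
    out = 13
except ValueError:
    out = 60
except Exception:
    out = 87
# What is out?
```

Step-by-step execution trace:
1. `data = float('not_a_number')` raises ValueError.
2. `except (IndexError, TypeError)` does not match ValueError; skipped.
3. `except ValueError` matches (exact type match) → out = 60.
4. `except Exception` is not reached.
Result: 60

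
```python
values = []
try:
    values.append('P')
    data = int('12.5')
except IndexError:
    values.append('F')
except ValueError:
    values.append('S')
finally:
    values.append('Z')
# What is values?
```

Step-by-step execution trace:
1. try: `values.append('P')` → values = ['P'].
2. `data = int('12.5')` raises ValueError.
3. `except IndexError` does not match ValueError; skipped.
4. `except ValueError` matches → `values.append('S')` → values = ['P', 'S'].
5. finally always runs: `values.append('Z')` → values = ['P', 'S', 'Z'].
Result: ['P', 'S', 'Z']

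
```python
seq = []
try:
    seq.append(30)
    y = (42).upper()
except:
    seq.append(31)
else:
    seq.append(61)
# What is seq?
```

Step-by-step execution trace:
1. try: `seq.append(30)` → seq = [30].
2. `y = (42).upper()` raises AttributeError.
3. bare `except` matches → `seq.append(31)` → seq = [30, 31].
4. `else` is skipped (an exception was raised).
Result: [30, 31]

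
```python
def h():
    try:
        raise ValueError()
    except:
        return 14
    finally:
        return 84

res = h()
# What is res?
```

Step-by-step execution trace:
1. `h()` enters try: `raise ValueError()` raises ValueError.
2. bare `except` matches → `return 14` sets pending return value 14.
3. Before returning, `finally: return 84` runs and overrides the pending return.
4. h() returns 84 → res = 84.
Result: 84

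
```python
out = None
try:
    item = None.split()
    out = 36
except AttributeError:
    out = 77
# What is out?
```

Step-by-step execution trace:
1. `item = None.split()` raises AttributeError.
2. `out = 36` is not reached.
3. `except AttributeError` matches → out = 77.
Result: 77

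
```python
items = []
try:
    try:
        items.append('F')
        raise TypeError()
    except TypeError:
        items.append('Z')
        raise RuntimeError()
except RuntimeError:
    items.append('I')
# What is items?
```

Step-by-step execution trace:
1. Inner try: `items.append('F')` → items = ['F'].
2. `raise TypeError()` raises TypeError.
3. Inner `except TypeError` matches → `items.append('Z')` → items = ['F', 'Z'].
4. `raise RuntimeError()` raises RuntimeError; propagates to outer try.
5. Outer `except RuntimeError` matches → `items.append('I')` → items = ['F', 'Z', 'I'].
Result: ['F', 'Z', 'I']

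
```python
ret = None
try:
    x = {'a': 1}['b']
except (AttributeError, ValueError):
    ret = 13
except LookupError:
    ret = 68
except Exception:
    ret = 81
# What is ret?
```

Step-by-step execution trace:
1. `x = {'a': 1}['b']` raises KeyError.
2. `except (AttributeError, ValueError)` does not match KeyError; skipped.
3. `except LookupError` matches (KeyError is a subclass of LookupError) → ret = 68.
4. `except Exception` is not reached.
Result: 68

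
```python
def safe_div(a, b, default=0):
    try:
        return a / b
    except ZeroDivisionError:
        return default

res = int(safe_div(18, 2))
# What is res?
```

Step-by-step execution trace:
1. `safe_div(18, 2)` enters try: `return 18 / 2` → returns 9.0. No exception raised.
2. `except ZeroDivisionError` is skipped.
3. `int(9.0)` → 9 → res = 9.
Result: 9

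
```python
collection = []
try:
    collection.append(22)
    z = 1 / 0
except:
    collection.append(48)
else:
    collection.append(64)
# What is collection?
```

Step-by-step execution trace:
1. try: `collection.append(22)` → collection = [22].
2. `z = 1 / 0` raises ZeroDivisionError.
3. bare `except` matches → `collection.append(48)` → collection = [22, 48].
4. `else` is skipped (an exception was raised).
Result: [22, 48]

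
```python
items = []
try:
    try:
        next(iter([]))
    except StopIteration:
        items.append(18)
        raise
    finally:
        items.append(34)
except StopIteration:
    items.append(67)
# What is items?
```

Step-by-step execution trace:
1. Inner try: `next(iter([]))` raises StopIteration.
2. Inner `except StopIteration` matches → `items.append(18)` → items = [18].
3. bare `raise` re-raises StopIteration.
4. Inner `finally` runs during unwinding: `items.append(34)` → items = [18, 34].
5. Outer `except StopIteration` matches → `items.append(67)` → items = [18, 34, 67].
Result: [18, 34, 67]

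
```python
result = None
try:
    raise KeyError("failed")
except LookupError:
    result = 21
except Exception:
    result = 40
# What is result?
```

Step-by-step execution trace:
1. `raise KeyError(...)` raises KeyError.
2. `except LookupError` matches (KeyError is a subclass of LookupError) → result = 21.
3. `except Exception` is not reached.
Result: 21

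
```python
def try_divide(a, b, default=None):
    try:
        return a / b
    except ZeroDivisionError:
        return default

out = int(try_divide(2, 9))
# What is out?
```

Step-by-step execution trace:
1. `try_divide(2, 9)` enters try: `return 2 / 9` → returns 0.2222222222222222. No exception raised.
2. `except ZeroDivisionError` is skipped.
3. `int(0.2222222222222222)` → 0 → out = 0.
Result: 0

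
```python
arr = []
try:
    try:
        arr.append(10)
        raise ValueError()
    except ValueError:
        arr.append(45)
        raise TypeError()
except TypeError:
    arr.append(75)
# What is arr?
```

Step-by-step execution trace:
1. Inner try: `arr.append(10)` → arr = [10].
2. `raise ValueError()` raises ValueError.
3. Inner `except ValueError` matches → `arr.append(45)` → arr = [10, 45].
4. `raise TypeError()` raises TypeError; propagates to outer try.
5. Outer `except TypeError` matches → `arr.append(75)` → arr = [10, 45, 75].
Result: [10, 45, 75]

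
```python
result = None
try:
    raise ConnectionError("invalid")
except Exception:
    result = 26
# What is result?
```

Step-by-step execution trace:
1. `raise ConnectionError(...)` raises ConnectionError.
2. `except Exception` matches (ConnectionError is a subclass of Exception) → result = 26.
Result: 26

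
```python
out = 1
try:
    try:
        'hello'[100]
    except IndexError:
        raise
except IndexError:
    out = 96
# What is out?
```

Step-by-step execution trace:
1. Inner try: `'hello'[100]` raises IndexError.
2. Inner `except IndexError` matches; bare `raise` re-raises the same IndexError.
3. Outer `except IndexError` matches → out = 96.
Result: 96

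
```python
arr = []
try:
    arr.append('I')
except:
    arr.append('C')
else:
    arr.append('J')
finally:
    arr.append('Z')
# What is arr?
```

Step-by-step execution trace:
1. try: `arr.append('I')` → arr = ['I']. No exception raised.
2. `except` is skipped.
3. `else` runs: `arr.append('J')` → arr = ['I', 'J'].
4. `finally` always runs: `arr.append('Z')` → arr = ['I', 'J', 'Z'].
Result: ['I', 'J', 'Z']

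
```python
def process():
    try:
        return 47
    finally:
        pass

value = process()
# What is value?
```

Step-by-step execution trace:
1. `process()` enters try: `return 47` sets pending return value 47.
2. Before returning, `finally: pass` runs (no effect).
3. process() returns 47 → value = 47.
Result: 47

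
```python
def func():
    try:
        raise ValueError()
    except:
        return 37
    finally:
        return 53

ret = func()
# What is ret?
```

Step-by-step execution trace:
1. `func()` enters try: `raise ValueError()` raises ValueError.
2. bare `except` matches → `return 37` sets pending return value 37.
3. Before returning, `finally: return 53` runs and overrides the pending return.
4. func() returns 53 → ret = 53.
Result: 53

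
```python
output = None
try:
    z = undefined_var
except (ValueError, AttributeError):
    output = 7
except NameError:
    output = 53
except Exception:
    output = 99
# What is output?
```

Step-by-step execution trace:
1. `z = undefined_var` raises NameError.
2. `except (ValueError, AttributeError)` does not match NameError; skipped.
3. `except NameError` matches (exact type match) → output = 53.
4. `except Exception` is not reached.
Result: 53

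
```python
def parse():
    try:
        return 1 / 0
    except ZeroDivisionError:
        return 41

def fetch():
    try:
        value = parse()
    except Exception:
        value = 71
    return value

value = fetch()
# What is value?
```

Step-by-step execution trace:
1. `fetch()` calls `parse()`.
2. In parse: `1 / 0` raises ZeroDivisionError; `except ZeroDivisionError` catches it → returns 41.
3. In fetch: `value = parse()` → value = 41. No exception reaches fetch.
4. `except Exception` is skipped; fetch returns 41.
5. value = 41.
Result: 41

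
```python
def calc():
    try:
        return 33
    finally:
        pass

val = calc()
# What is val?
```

Step-by-step execution trace:
1. `calc()` enters try: `return 33` sets pending return value 33.
2. Before returning, `finally: pass` runs (no effect).
3. calc() returns 33 → val = 33.
Result: 33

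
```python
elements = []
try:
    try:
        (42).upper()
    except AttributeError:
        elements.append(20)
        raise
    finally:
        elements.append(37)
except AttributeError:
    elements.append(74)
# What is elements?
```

Step-by-step execution trace:
1. Inner try: `(42).upper()` raises AttributeError.
2. Inner `except AttributeError` matches → `elements.append(20)` → elements = [20].
3. bare `raise` re-raises AttributeError.
4. Inner `finally` runs during unwinding: `elements.append(37)` → elements = [20, 37].
5. Outer `except AttributeError` matches → `elements.append(74)` → elements = [20, 37, 74].
Result: [20, 37, 74]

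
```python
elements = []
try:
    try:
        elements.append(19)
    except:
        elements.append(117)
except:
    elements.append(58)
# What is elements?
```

Step-by-step execution trace:
1. Inner try: `elements.append(19)` → elements = [19]. No exception raised.
2. Inner `except` is skipped.
3. Inner try completes normally; outer `except` is skipped.
Result: [19]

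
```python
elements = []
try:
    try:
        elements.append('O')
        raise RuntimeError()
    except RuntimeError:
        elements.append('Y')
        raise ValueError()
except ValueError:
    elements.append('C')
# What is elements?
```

Step-by-step execution trace:
1. Inner try: `elements.append('O')` → elements = ['O'].
2. `raise RuntimeError()` raises RuntimeError.
3. Inner `except RuntimeError` matches → `elements.append('Y')` → elements = ['O', 'Y'].
4. `raise ValueError()` raises ValueError; propagates to outer try.
5. Outer `except ValueError` matches → `elements.append('C')` → elements = ['O', 'Y', 'C'].
Result: ['O', 'Y', 'C']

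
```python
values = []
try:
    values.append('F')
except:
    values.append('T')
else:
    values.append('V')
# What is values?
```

Step-by-step execution trace:
1. try: `values.append('F')` → values = ['F']. No exception raised.
2. `except` is skipped.
3. `else` runs (try completed without exception): `values.append('V')` → values = ['F', 'V'].
Result: ['F', 'V']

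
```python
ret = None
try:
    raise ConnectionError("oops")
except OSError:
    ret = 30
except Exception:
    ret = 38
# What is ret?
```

Step-by-step execution trace:
1. `raise ConnectionError(...)` raises ConnectionError.
2. `except OSError` matches (ConnectionError is a subclass of OSError) → ret = 30.
3. `except Exception` is not reached.
Result: 30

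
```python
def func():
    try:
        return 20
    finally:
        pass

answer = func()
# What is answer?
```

Step-by-step execution trace:
1. `func()` enters try: `return 20` sets pending return value 20.
2. Before returning, `finally: pass` runs (no effect).
3. func() returns 20 → answer = 20.
Result: 20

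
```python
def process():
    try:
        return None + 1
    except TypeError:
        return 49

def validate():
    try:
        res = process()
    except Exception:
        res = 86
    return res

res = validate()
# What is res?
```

Step-by-step execution trace:
1. `validate()` calls `process()`.
2. In process: `None + 1` raises TypeError; `except TypeError` catches it → returns 49.
3. In validate: `res = process()` → res = 49. No exception reaches validate.
4. `except Exception` is skipped; validate returns 49.
5. res = 49.
Result: 49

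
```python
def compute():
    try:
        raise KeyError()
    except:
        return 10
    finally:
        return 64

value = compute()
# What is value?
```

Step-by-step execution trace:
1. `compute()` enters try: `raise KeyError()` raises KeyError.
2. bare `except` matches → `return 10` sets pending return value 10.
3. Before returning, `finally: return 64` runs and overrides the pending return.
4. compute() returns 64 → value = 64.
Result: 64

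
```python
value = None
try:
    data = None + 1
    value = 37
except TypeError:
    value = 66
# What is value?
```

Step-by-step execution trace:
1. `data = None + 1` raises TypeError.
2. `value = 37` is not reached.
3. `except TypeError` matches → value = 66.
Result: 66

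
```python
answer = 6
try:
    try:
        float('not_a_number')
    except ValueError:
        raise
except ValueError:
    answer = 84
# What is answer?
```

Step-by-step execution trace:
1. Inner try: `float('not_a_number')` raises ValueError.
2. Inner `except ValueError` matches; bare `raise` re-raises the same ValueError.
3. Outer `except ValueError` matches → answer = 84.
Result: 84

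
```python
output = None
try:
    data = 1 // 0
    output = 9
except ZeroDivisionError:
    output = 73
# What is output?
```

Step-by-step execution trace:
1. `data = 1 // 0` raises ZeroDivisionError.
2. `output = 9` is not reached.
3. `except ZeroDivisionError` matches → output = 73.
Result: 73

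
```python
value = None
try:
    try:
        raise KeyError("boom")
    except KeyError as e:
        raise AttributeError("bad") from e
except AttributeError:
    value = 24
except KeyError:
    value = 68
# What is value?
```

Step-by-step execution trace:
1. Inner try raises KeyError; inner `except KeyError as e` catches it.
2. `raise AttributeError(...) from e` raises AttributeError (KeyError is attached as __cause__, but only AttributeError is active).
3. Outer `except AttributeError` matches → value = 24.
4. `except KeyError` is not reached.
Result: 24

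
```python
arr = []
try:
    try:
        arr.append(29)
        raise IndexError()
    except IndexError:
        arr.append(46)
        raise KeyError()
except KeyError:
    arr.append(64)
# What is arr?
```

Step-by-step execution trace:
1. Inner try: `arr.append(29)` → arr = [29].
2. `raise IndexError()` raises IndexError.
3. Inner `except IndexError` matches → `arr.append(46)` → arr = [29, 46].
4. `raise KeyError()` raises KeyError; propagates to outer try.
5. Outer `except KeyError` matches → `arr.append(64)` → arr = [29, 46, 64].
Result: [29, 46, 64]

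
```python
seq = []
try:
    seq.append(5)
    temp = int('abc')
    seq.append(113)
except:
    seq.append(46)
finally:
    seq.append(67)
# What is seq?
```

Step-by-step execution trace:
1. try: `seq.append(5)` → seq = [5].
2. `temp = int('abc')` raises ValueError; `seq.append(113)` is not reached.
3. bare `except` matches → `seq.append(46)` → seq = [5, 46].
4. finally always runs: `seq.append(67)` → seq = [5, 46, 67].
Result: [5, 46, 67]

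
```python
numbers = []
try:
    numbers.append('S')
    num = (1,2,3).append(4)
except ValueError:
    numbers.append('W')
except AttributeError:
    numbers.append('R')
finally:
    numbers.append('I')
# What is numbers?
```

Step-by-step execution trace:
1. try: `numbers.append('S')` → numbers = ['S'].
2. `num = (1,2,3).append(4)` raises AttributeError.
3. `except ValueError` does not match AttributeError; skipped.
4. `except AttributeError` matches → `numbers.append('R')` → numbers = ['S', 'R'].
5. finally always runs: `numbers.append('I')` → numbers = ['S', 'R', 'I'].
Result: ['S', 'R', 'I']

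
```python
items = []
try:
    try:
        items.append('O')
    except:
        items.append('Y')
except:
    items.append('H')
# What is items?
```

Step-by-step execution trace:
1. Inner try: `items.append('O')` → items = ['O']. No exception raised.
2. Inner `except` is skipped.
3. Inner try completes normally; outer `except` is skipped.
Result: ['O']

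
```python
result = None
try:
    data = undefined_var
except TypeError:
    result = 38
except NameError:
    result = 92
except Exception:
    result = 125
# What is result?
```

Step-by-step execution trace:
1. `data = undefined_var` raises NameError.
2. `except TypeError` does not match NameError; skipped.
3. `except NameError` matches → result = 92.
4. Remaining except clauses are skipped.
Result: 92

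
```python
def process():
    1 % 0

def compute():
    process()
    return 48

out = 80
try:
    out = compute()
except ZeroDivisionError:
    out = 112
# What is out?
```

Step-by-step execution trace:
1. out starts at 80.
2. try: `compute()` calls `process()`.
3. `process()` evaluates `1 % 0`, which raises ZeroDivisionError; it propagates through compute (uncaught).
4. `return 48` in compute is not reached; the assignment to out does not complete.
5. `except ZeroDivisionError` matches → out = 112.
Result: 112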